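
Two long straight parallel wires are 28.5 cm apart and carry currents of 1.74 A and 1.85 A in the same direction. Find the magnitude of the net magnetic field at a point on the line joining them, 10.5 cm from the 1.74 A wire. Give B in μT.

B ≈ 1.26 μT

Each long wire gives B = μ₀I/(2πd). Distances are d₁ = 0.105 m and d₂ = 0.18 m.
B₁ = 3.31×10⁻⁶ T, B₂ = 2.06×10⁻⁶ T.
Between parallel currents the two contributions point in opposite directions, so they subtract. B = |B₁ − B₂| = |3.31×10⁻⁶ − 2.06×10⁻⁶| = 1.26×10⁻⁶ T.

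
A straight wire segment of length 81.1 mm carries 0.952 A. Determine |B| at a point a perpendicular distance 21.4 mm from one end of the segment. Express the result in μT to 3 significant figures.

B ≈ 4.30 μT

For a finite straight segment, B = (μ₀I/4πd)(sinθ₁ + sinθ₂), where θ₁, θ₂ are the angles from the perpendicular to each end.
The perpendicular foot is at one end, so the two end-offsets along the wire are 0 and L = 0.0811 m.
sinθ₁ = 0/√(0²+0.0214²) = 0.0000; sinθ₂ = 0.0811/√(0.0811²+0.0214²) = 0.9669.
B = (4π×10⁻⁷ × 0.952) / (4π × 0.0214) × (0.0000 + 0.9669) = 4.30×10⁻⁶ T.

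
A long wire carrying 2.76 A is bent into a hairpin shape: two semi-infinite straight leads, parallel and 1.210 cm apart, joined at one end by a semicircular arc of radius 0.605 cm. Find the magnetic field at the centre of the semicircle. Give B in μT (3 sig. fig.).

B ≈ 235 μT

The semicircular arc contributes B_arc = μ₀I·π/(4πR) = μ₀I/(4R) = 1.43×10⁻⁴ T.
Each semi-infinite lead is at perpendicular distance R = 0.00605 m from the centre, with the perpendicular foot at its near end, so it contributes μ₀I/(4πR); both point the same way, together 9.12×10⁻⁵ T.
Arc and leads all point the same direction: B = 1.43×10⁻⁴ + 9.12×10⁻⁵ = 2.35×10⁻⁴ T.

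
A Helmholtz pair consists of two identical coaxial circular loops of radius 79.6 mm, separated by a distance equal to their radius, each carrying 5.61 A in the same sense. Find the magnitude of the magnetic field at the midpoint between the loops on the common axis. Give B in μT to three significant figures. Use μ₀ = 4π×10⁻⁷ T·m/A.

Each loop contributes B = μ₀IR²/[2(R²+z²)^(3/2)] on the axis, with z measured from that loop.
Loop 1 (z = 0.0398 m): B₁ = 3.17×10⁻⁵ T. Loop 2 (z = 0.0398 m): B₂ = 3.17×10⁻⁵ T.
The fields add: B = B₁ + B₂ = 6.34×10⁻⁵ T.

B ≈ 63.4 μT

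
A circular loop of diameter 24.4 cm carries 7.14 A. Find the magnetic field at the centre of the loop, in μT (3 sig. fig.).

At the centre of a circular loop the Biot–Savart law gives B = μ₀I/(2R) (so R = 0.122 m).
B = (4π×10⁻⁷ × 7.14) / (2 × 0.122) = 3.68×10⁻⁵ T.

B ≈ 36.8 μT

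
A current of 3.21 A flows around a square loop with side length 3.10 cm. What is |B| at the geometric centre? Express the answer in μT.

B ≈ 117 μT

Each side is a finite straight segment at perpendicular distance d = a/(2 tan(π/4)) = 0.0155 m from the centre, with end-angles ±π/4.
One side contributes B₁ = (μ₀I/4πd)·2 sin(π/4) = 2.93×10⁻⁵ T.
All 4 sides add in the same direction: B = 4 × 2.93×10⁻⁵ = 1.17×10⁻⁴ T.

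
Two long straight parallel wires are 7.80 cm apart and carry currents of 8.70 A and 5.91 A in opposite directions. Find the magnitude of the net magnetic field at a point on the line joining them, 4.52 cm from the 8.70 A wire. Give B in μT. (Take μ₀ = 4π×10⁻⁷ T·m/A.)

B ≈ 74.5 μT

Each long wire gives B = μ₀I/(2πd). Distances are d₁ = 0.0452 m and d₂ = 0.0328 m.
B₁ = 3.85×10⁻⁵ T, B₂ = 3.60×10⁻⁵ T.
Between antiparallel currents both contributions point the same way, so they add. B = B₁ + B₂ = 3.85×10⁻⁵ + 3.60×10⁻⁵ = 7.45×10⁻⁵ T.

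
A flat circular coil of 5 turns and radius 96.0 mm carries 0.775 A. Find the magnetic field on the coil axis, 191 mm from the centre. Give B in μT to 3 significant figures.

B ≈ 2.30 μT

For an N-turn flat coil, B = Nμ₀IR²/[2(R²+z²)^(3/2)] with R = 0.096 m, z = 0.191 m.
B = 5 × 4.59×10⁻⁷ T = 2.30×10⁻⁶ T.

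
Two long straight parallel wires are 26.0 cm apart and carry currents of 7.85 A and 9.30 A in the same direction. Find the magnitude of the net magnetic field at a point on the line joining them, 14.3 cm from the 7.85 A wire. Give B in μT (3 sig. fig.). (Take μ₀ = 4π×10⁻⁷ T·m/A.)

B ≈ 4.92 μT

Each long wire gives B = μ₀I/(2πd). Distances are d₁ = 0.143 m and d₂ = 0.117 m.
B₁ = 1.10×10⁻⁵ T, B₂ = 1.59×10⁻⁵ T.
Between parallel currents the two contributions point in opposite directions, so they subtract. B = |B₁ − B₂| = |1.10×10⁻⁵ − 1.59×10⁻⁵| = 4.92×10⁻⁶ T.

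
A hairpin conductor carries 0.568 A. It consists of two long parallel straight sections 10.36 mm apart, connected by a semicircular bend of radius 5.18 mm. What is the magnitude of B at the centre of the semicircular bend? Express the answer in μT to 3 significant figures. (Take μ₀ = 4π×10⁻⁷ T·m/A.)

B ≈ 56.4 μT

The semicircular arc contributes B_arc = μ₀I·π/(4πR) = μ₀I/(4R) = 3.44×10⁻⁵ T.
Each semi-infinite lead is at perpendicular distance R = 0.00518 m from the centre, with the perpendicular foot at its near end, so it contributes μ₀I/(4πR); both point the same way, together 2.19×10⁻⁵ T.
Arc and leads all point the same direction: B = 3.44×10⁻⁵ + 2.19×10⁻⁵ = 5.64×10⁻⁵ T.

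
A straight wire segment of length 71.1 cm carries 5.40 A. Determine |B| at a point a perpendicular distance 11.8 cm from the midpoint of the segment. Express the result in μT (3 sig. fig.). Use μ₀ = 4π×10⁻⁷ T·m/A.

For a finite straight segment, B = (μ₀I/4πd)(sinθ₁ + sinθ₂), where θ₁, θ₂ are the angles from the perpendicular to each end.
The perpendicular from the point meets the wire at its midpoint, so each end is L/2 = 0.3555 m away along the wire.
sinθ₁ = 0.3555/√(0.3555²+0.118²) = 0.9491; sinθ₂ = 0.3555/√(0.3555²+0.118²) = 0.9491.
B = (4π×10⁻⁷ × 5.40) / (4π × 0.118) × (0.9491 + 0.9491) = 8.69×10⁻⁶ T.

B ≈ 8.69 μT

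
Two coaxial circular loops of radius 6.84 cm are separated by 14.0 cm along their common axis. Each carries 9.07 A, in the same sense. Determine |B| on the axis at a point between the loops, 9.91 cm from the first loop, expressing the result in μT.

B ≈ 67.9 μT

Each loop contributes B = μ₀IR²/[2(R²+z²)^(3/2)] on the axis, with z measured from that loop.
Loop 1 (z = 0.0991 m): B₁ = 1.53×10⁻⁵ T. Loop 2 (z = 0.0409 m): B₂ = 5.27×10⁻⁵ T.
The fields add: B = B₁ + B₂ = 6.79×10⁻⁵ T.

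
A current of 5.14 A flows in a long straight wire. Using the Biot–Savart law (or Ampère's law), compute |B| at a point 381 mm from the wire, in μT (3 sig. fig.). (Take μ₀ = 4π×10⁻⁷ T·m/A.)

For an infinitely long straight wire, B = μ₀I/(2πd).
B = (4π×10⁻⁷ × 5.14) / (2π × 0.381) = 2.70×10⁻⁶ T.

B ≈ 2.70 μT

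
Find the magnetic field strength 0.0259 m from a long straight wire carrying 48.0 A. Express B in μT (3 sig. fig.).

B ≈ 371 μT

For an infinitely long straight wire, B = μ₀I/(2πd).
B = (4π×10⁻⁷ × 48.0) / (2π × 0.0259) = 3.71×10⁻⁴ T.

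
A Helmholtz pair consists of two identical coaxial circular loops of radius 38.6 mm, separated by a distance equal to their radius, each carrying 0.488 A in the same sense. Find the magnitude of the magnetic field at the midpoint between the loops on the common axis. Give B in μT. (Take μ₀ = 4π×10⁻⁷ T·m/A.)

B ≈ 11.4 μT

Each loop contributes B = μ₀IR²/[2(R²+z²)^(3/2)] on the axis, with z measured from that loop.
Loop 1 (z = 0.0193 m): B₁ = 5.68×10⁻⁶ T. Loop 2 (z = 0.0193 m): B₂ = 5.68×10⁻⁶ T.
The fields add: B = B₁ + B₂ = 1.14×10⁻⁵ T.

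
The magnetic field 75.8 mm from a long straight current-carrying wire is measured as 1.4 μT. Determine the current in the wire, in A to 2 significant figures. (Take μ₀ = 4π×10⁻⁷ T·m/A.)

I ≈ 0.53 A

For a long straight wire B = μ₀I/(2πd), so I = 2πdB/μ₀.
I = 2π × 0.0758 × 1.40×10⁻⁶ / (4π×10⁻⁷) = 0.531 A.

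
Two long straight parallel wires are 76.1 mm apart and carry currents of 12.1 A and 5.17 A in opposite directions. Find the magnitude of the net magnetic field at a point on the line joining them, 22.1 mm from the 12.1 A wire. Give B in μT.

Each long wire gives B = μ₀I/(2πd). Distances are d₁ = 0.0221 m and d₂ = 0.054 m.
B₁ = 1.10×10⁻⁴ T, B₂ = 1.91×10⁻⁵ T.
Between antiparallel currents both contributions point the same way, so they add. B = B₁ + B₂ = 1.10×10⁻⁴ + 1.91×10⁻⁵ = 1.29×10⁻⁴ T.

B ≈ 129 μT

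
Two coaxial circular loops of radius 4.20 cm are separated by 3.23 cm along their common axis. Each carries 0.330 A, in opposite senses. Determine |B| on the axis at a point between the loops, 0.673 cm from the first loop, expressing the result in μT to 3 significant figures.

Each loop contributes B = μ₀IR²/[2(R²+z²)^(3/2)] on the axis, with z measured from that loop.
Loop 1 (z = 0.00673 m): B₁ = 4.75×10⁻⁶ T. Loop 2 (z = 0.02557 m): B₂ = 3.08×10⁻⁶ T.
The fields oppose: B = |B₁ − B₂| = 1.68×10⁻⁶ T.

B ≈ 1.68 μT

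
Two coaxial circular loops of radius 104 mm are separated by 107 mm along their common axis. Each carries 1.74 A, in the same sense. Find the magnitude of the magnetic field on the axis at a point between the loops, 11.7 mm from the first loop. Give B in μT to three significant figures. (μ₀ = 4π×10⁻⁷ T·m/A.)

B ≈ 14.5 μT

Each loop contributes B = μ₀IR²/[2(R²+z²)^(3/2)] on the axis, with z measured from that loop.
Loop 1 (z = 0.0117 m): B₁ = 1.03×10⁻⁵ T. Loop 2 (z = 0.0953 m): B₂ = 4.21×10⁻⁶ T.
The fields add: B = B₁ + B₂ = 1.45×10⁻⁵ T.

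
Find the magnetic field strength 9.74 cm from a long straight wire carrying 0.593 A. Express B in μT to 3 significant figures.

For an infinitely long straight wire, B = μ₀I/(2πd).
B = (4π×10⁻⁷ × 0.593) / (2π × 0.0974) = 1.22×10⁻⁶ T.

B ≈ 1.22 μT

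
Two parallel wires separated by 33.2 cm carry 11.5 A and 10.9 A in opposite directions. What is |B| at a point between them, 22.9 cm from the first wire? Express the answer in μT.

Each long wire gives B = μ₀I/(2πd). Distances are d₁ = 0.229 m and d₂ = 0.103 m.
B₁ = 1.00×10⁻⁵ T, B₂ = 2.12×10⁻⁵ T.
Between antiparallel currents both contributions point the same way, so they add. B = B₁ + B₂ = 1.00×10⁻⁵ + 2.12×10⁻⁵ = 3.12×10⁻⁵ T.

B ≈ 31.2 μT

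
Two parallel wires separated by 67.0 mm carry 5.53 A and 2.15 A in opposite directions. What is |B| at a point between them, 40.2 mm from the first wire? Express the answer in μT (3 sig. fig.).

B ≈ 43.6 μT

Each long wire gives B = μ₀I/(2πd). Distances are d₁ = 0.0402 m and d₂ = 0.0268 m.
B₁ = 2.75×10⁻⁵ T, B₂ = 1.60×10⁻⁵ T.
Between antiparallel currents both contributions point the same way, so they add. B = B₁ + B₂ = 2.75×10⁻⁵ + 1.60×10⁻⁵ = 4.36×10⁻⁵ T.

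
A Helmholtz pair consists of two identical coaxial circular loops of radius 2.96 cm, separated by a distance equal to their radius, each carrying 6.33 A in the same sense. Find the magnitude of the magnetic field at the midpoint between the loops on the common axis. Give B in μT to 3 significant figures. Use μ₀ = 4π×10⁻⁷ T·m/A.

B ≈ 192 μT

Each loop contributes B = μ₀IR²/[2(R²+z²)^(3/2)] on the axis, with z measured from that loop.
Loop 1 (z = 0.0148 m): B₁ = 9.61×10⁻⁵ T. Loop 2 (z = 0.0148 m): B₂ = 9.61×10⁻⁵ T.
The fields add: B = B₁ + B₂ = 1.92×10⁻⁴ T.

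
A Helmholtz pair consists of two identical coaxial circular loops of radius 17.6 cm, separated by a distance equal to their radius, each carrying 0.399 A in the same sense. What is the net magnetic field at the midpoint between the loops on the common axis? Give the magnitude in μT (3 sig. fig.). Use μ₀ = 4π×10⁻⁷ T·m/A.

Each loop contributes B = μ₀IR²/[2(R²+z²)^(3/2)] on the axis, with z measured from that loop.
Loop 1 (z = 0.088 m): B₁ = 1.02×10⁻⁶ T. Loop 2 (z = 0.088 m): B₂ = 1.02×10⁻⁶ T.
The fields add: B = B₁ + B₂ = 2.04×10⁻⁶ T.

B ≈ 2.04 μT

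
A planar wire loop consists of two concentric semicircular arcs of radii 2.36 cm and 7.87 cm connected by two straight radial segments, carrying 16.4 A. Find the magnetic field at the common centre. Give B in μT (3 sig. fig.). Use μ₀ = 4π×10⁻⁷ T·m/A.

B ≈ 153 μT

The radial connectors point toward the centre, so dl × r̂ = 0 and they contribute nothing.
Each semicircle gives μ₀I/(4R): inner arc 2.18×10⁻⁴ T, outer arc 6.55×10⁻⁵ T.
The two arcs carry current in opposite angular senses, so their fields oppose: B = |2.18×10⁻⁴ − 6.55×10⁻⁵| = 1.53×10⁻⁴ T.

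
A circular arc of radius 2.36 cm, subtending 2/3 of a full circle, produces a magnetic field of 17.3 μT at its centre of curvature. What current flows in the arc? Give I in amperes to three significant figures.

I ≈ 0.975 A

For a circular arc, B = μ₀Iφ/(4πR) with φ in radians; here φ = 4.189 rad.
So I = 4πRB/(μ₀φ) = 4π × 0.0236 × 1.73×10⁻⁵ / (4π×10⁻⁷ × 4.189) = 0.975 A.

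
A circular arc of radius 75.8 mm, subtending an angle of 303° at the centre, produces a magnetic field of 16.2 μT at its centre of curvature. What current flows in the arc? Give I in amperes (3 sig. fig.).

I ≈ 2.32 A

For a circular arc, B = μ₀Iφ/(4πR) with φ in radians; here φ = 5.288 rad.
So I = 4πRB/(μ₀φ) = 4π × 0.0758 × 1.62×10⁻⁵ / (4π×10⁻⁷ × 5.288) = 2.32 A.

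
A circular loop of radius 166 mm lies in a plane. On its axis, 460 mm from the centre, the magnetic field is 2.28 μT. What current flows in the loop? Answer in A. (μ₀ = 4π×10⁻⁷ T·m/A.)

I ≈ 15.4 A

On the axis of a loop, B = μ₀IR²/[2(R²+z²)^(3/2)], so I = 2B(R²+z²)^(3/2)/(μ₀R²).
R² + z² = 0.02756 + 0.2116 = 0.2392 m²; raised to 3/2 gives 0.117 m³.
I = 2 × 2.28×10⁻⁶ × 0.117 / (1.26×10⁻⁶ × 0.02756) = 15.4 A.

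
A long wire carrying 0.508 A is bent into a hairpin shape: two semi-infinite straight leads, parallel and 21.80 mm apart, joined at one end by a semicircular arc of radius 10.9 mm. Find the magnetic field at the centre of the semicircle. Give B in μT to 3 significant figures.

The semicircular arc contributes B_arc = μ₀I·π/(4πR) = μ₀I/(4R) = 1.46×10⁻⁵ T.
Each semi-infinite lead is at perpendicular distance R = 0.0109 m from the centre, with the perpendicular foot at its near end, so it contributes μ₀I/(4πR); both point the same way, together 9.32×10⁻⁶ T.
Arc and leads all point the same direction: B = 1.46×10⁻⁵ + 9.32×10⁻⁶ = 2.40×10⁻⁵ T.

B ≈ 24.0 μT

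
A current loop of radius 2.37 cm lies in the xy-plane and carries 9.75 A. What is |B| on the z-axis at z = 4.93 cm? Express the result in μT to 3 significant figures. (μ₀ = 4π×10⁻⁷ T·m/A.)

B ≈ 21.0 μT

On the axis of a circular loop, B = μ₀IR² / [2(R²+z²)^(3/2)].
R² + z² = (0.0237)² + (0.0493)² = 0.002992 m², and (R²+z²)^(3/2) = 1.64×10⁻⁴ m³.
B = (4π×10⁻⁷ × 9.75 × 0.0005617) / (2 × 1.64×10⁻⁴) = 2.10×10⁻⁵ T.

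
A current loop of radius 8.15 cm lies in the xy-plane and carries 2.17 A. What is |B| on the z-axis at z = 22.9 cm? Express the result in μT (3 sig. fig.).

On the axis of a circular loop, B = μ₀IR² / [2(R²+z²)^(3/2)].
R² + z² = (0.0815)² + (0.229)² = 0.05908 m², and (R²+z²)^(3/2) = 1.44×10⁻² m³.
B = (4π×10⁻⁷ × 2.17 × 0.006642) / (2 × 1.44×10⁻²) = 6.31×10⁻⁷ T.

B ≈ 0.631 μT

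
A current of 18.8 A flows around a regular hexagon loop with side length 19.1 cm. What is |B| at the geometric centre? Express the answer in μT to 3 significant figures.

Each side is a finite straight segment at perpendicular distance d = a/(2 tan(π/6)) = 0.1654 m from the centre, with end-angles ±π/6.
One side contributes B₁ = (μ₀I/4πd)·2 sin(π/6) = 1.14×10⁻⁵ T.
All 6 sides add in the same direction: B = 6 × 1.14×10⁻⁵ = 6.82×10⁻⁵ T.

B ≈ 68.2 μT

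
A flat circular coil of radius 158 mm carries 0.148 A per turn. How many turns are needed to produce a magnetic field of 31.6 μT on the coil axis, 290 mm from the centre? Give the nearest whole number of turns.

N = 490

For an N-turn coil, B = Nμ₀IR²/[2(R²+z²)^(3/2)]. A single turn gives B₁ = 6.45×10⁻⁸ T with R = 0.158 m, z = 0.29 m.
N = B/B₁ = 3.16×10⁻⁵ / 6.45×10⁻⁸ = 490.29.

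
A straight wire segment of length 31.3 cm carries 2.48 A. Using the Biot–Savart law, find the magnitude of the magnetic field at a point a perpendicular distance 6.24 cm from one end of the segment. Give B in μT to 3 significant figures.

For a finite straight segment, B = (μ₀I/4πd)(sinθ₁ + sinθ₂), where θ₁, θ₂ are the angles from the perpendicular to each end.
The perpendicular foot is at one end, so the two end-offsets along the wire are 0 and L = 0.313 m.
sinθ₁ = 0/√(0²+0.0624²) = 0.0000; sinθ₂ = 0.313/√(0.313²+0.0624²) = 0.9807.
B = (4π×10⁻⁷ × 2.48) / (4π × 0.0624) × (0.0000 + 0.9807) = 3.90×10⁻⁶ T.

B ≈ 3.90 μT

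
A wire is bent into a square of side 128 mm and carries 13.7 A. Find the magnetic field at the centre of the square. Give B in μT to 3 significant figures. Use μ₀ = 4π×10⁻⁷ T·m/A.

Each side is a finite straight segment at perpendicular distance d = a/(2 tan(π/4)) = 0.064 m from the centre, with end-angles ±π/4.
One side contributes B₁ = (μ₀I/4πd)·2 sin(π/4) = 3.03×10⁻⁵ T.
All 4 sides add in the same direction: B = 4 × 3.03×10⁻⁵ = 1.21×10⁻⁴ T.

B ≈ 121 μT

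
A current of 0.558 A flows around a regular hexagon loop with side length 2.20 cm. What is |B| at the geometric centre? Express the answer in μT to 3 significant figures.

Each side is a finite straight segment at perpendicular distance d = a/(2 tan(π/6)) = 0.01905 m from the centre, with end-angles ±π/6.
One side contributes B₁ = (μ₀I/4πd)·2 sin(π/6) = 2.93×10⁻⁶ T.
All 6 sides add in the same direction: B = 6 × 2.93×10⁻⁶ = 1.76×10⁻⁵ T.

B ≈ 17.6 μT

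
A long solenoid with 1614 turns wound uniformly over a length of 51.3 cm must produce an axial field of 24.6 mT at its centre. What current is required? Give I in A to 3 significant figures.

I ≈ 6.22 A

Inside a long solenoid B = μ₀nI with n = 3146 m⁻¹, so I = B/(μ₀n).
I = 2.46×10⁻² / (4π×10⁻⁷ × 3146) = 6.22 A.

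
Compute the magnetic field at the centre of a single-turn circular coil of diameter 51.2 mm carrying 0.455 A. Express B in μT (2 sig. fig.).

At the centre of a circular loop the Biot–Savart law gives B = μ₀I/(2R) (so R = 0.0256 m).
B = (4π×10⁻⁷ × 0.455) / (2 × 0.0256) = 1.12×10⁻⁵ T.

B ≈ 11 μT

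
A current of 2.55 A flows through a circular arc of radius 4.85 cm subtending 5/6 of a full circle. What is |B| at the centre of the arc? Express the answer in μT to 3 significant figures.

The Biot–Savart field of a circular arc at its centre is B = μ₀Iφ/(4πR), with φ = 5.236 rad.
B = (4π×10⁻⁷ × 2.55 × 5.236) / (4π × 0.0485) = 2.75×10⁻⁵ T.

B ≈ 27.5 μT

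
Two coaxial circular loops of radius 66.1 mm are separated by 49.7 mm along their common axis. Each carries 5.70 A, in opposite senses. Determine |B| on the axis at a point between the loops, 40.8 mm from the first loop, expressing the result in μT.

B ≈ 19.4 μT

Each loop contributes B = μ₀IR²/[2(R²+z²)^(3/2)] on the axis, with z measured from that loop.
Loop 1 (z = 0.0408 m): B₁ = 3.34×10⁻⁵ T. Loop 2 (z = 0.0089 m): B₂ = 5.27×10⁻⁵ T.
The fields oppose: B = |B₁ − B₂| = 1.94×10⁻⁵ T.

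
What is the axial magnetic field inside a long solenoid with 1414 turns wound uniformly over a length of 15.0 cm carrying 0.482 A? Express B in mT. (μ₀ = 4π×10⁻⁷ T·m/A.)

Inside a long solenoid, B = μ₀nI with n = 9427 turns/m.
B = 4π×10⁻⁷ × 9427 × 0.482 = 5.71×10⁻³ T.

B ≈ 5.71 mT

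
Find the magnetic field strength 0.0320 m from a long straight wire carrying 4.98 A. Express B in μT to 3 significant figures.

B ≈ 31.1 μT

For an infinitely long straight wire, B = μ₀I/(2πd).
B = (4π×10⁻⁷ × 4.98) / (2π × 0.032) = 3.11×10⁻⁵ T.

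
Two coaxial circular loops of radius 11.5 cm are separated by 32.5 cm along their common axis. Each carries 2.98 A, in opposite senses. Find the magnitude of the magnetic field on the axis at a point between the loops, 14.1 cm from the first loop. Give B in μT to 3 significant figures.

B ≈ 1.69 μT

Each loop contributes B = μ₀IR²/[2(R²+z²)^(3/2)] on the axis, with z measured from that loop.
Loop 1 (z = 0.141 m): B₁ = 4.11×10⁻⁶ T. Loop 2 (z = 0.184 m): B₂ = 2.42×10⁻⁶ T.
The fields oppose: B = |B₁ − B₂| = 1.69×10⁻⁶ T.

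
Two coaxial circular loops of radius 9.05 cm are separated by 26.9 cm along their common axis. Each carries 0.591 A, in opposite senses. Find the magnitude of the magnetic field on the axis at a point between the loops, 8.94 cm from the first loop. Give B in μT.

B ≈ 1.10 μT

Each loop contributes B = μ₀IR²/[2(R²+z²)^(3/2)] on the axis, with z measured from that loop.
Loop 1 (z = 0.0894 m): B₁ = 1.48×10⁻⁶ T. Loop 2 (z = 0.1796 m): B₂ = 3.74×10⁻⁷ T.
The fields oppose: B = |B₁ − B₂| = 1.10×10⁻⁶ T.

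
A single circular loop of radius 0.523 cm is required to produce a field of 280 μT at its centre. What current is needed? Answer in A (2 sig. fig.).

At the centre of a circular loop B = μ₀I/(2R), so I = 2RB/μ₀.
With R = 0.00523 m, I = 2 × 0.00523 × 2.80×10⁻⁴ / (4π×10⁻⁷) = 2.33 A.

I ≈ 2.3 A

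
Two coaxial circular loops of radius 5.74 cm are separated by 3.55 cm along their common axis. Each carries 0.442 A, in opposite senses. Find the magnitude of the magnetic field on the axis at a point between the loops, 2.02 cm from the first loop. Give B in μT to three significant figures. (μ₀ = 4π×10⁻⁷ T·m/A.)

Each loop contributes B = μ₀IR²/[2(R²+z²)^(3/2)] on the axis, with z measured from that loop.
Loop 1 (z = 0.0202 m): B₁ = 4.06×10⁻⁶ T. Loop 2 (z = 0.0153 m): B₂ = 4.36×10⁻⁶ T.
The fields oppose: B = |B₁ − B₂| = 3.04×10⁻⁷ T.

B ≈ 0.304 μT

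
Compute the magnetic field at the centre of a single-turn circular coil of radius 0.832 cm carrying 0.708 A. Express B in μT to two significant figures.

B ≈ 53 μT

At the centre of a circular loop the Biot–Savart law gives B = μ₀I/(2R).
B = (4π×10⁻⁷ × 0.708) / (2 × 0.00832) = 5.35×10⁻⁵ T.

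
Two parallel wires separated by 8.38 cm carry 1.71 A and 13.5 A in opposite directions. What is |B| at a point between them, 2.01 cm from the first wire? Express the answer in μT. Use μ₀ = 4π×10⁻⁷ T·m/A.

B ≈ 59.4 μT

Each long wire gives B = μ₀I/(2πd). Distances are d₁ = 0.0201 m and d₂ = 0.0637 m.
B₁ = 1.70×10⁻⁵ T, B₂ = 4.24×10⁻⁵ T.
Between antiparallel currents both contributions point the same way, so they add. B = B₁ + B₂ = 1.70×10⁻⁵ + 4.24×10⁻⁵ = 5.94×10⁻⁵ T.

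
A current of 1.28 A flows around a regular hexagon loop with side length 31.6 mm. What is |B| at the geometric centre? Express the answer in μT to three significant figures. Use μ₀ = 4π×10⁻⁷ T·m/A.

B ≈ 28.1 μT

Each side is a finite straight segment at perpendicular distance d = a/(2 tan(π/6)) = 0.02737 m from the centre, with end-angles ±π/6.
One side contributes B₁ = (μ₀I/4πd)·2 sin(π/6) = 4.68×10⁻⁶ T.
All 6 sides add in the same direction: B = 6 × 4.68×10⁻⁶ = 2.81×10⁻⁵ T.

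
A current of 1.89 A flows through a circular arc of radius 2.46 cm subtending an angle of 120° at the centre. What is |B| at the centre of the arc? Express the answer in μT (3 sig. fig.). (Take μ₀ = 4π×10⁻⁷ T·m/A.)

B ≈ 16.1 μT

The Biot–Savart field of a circular arc at its centre is B = μ₀Iφ/(4πR), with φ = 2.094 rad.
B = (4π×10⁻⁷ × 1.89 × 2.094) / (4π × 0.0246) = 1.61×10⁻⁵ T.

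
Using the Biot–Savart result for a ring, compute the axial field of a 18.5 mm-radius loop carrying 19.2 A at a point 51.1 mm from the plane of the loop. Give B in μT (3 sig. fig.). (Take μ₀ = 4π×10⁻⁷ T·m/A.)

B ≈ 25.7 μT

On the axis of a circular loop, B = μ₀IR² / [2(R²+z²)^(3/2)].
R² + z² = (0.0185)² + (0.0511)² = 0.002953 m², and (R²+z²)^(3/2) = 1.61×10⁻⁴ m³.
B = (4π×10⁻⁷ × 19.2 × 0.0003422) / (2 × 1.61×10⁻⁴) = 2.57×10⁻⁵ T.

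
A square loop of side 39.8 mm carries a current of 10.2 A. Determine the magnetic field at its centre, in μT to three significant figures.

B ≈ 290 μT

Each side is a finite straight segment at perpendicular distance d = a/(2 tan(π/4)) = 0.0199 m from the centre, with end-angles ±π/4.
One side contributes B₁ = (μ₀I/4πd)·2 sin(π/4) = 7.25×10⁻⁵ T.
All 4 sides add in the same direction: B = 4 × 7.25×10⁻⁵ = 2.90×10⁻⁴ T.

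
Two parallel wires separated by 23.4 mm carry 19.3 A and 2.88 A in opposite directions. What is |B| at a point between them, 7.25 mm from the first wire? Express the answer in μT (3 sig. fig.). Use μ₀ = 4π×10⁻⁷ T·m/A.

B ≈ 568 μT

Each long wire gives B = μ₀I/(2πd). Distances are d₁ = 0.00725 m and d₂ = 0.01615 m.
B₁ = 5.32×10⁻⁴ T, B₂ = 3.57×10⁻⁵ T.
Between antiparallel currents both contributions point the same way, so they add. B = B₁ + B₂ = 5.32×10⁻⁴ + 3.57×10⁻⁵ = 5.68×10⁻⁴ T.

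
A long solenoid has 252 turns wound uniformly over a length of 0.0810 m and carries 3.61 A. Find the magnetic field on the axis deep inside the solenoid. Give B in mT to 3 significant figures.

B ≈ 14.1 mT

Inside a long solenoid, B = μ₀nI with n = 3111 turns/m.
B = 4π×10⁻⁷ × 3111 × 3.61 = 1.41×10⁻² T.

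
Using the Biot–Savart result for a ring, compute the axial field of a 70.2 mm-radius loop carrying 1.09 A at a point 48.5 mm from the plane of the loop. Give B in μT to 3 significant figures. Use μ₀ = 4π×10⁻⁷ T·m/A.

On the axis of a circular loop, B = μ₀IR² / [2(R²+z²)^(3/2)].
R² + z² = (0.0702)² + (0.0485)² = 0.00728 m², and (R²+z²)^(3/2) = 6.21×10⁻⁴ m³.
B = (4π×10⁻⁷ × 1.09 × 0.004928) / (2 × 6.21×10⁻⁴) = 5.43×10⁻⁶ T.

B ≈ 5.43 μT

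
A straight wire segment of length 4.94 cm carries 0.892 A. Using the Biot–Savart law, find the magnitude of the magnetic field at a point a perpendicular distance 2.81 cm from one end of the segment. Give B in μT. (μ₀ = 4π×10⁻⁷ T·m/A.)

For a finite straight segment, B = (μ₀I/4πd)(sinθ₁ + sinθ₂), where θ₁, θ₂ are the angles from the perpendicular to each end.
The perpendicular foot is at one end, so the two end-offsets along the wire are 0 and L = 0.0494 m.
sinθ₁ = 0/√(0²+0.0281²) = 0.0000; sinθ₂ = 0.0494/√(0.0494²+0.0281²) = 0.8692.
B = (4π×10⁻⁷ × 0.892) / (4π × 0.0281) × (0.0000 + 0.8692) = 2.76×10⁻⁶ T.

B ≈ 2.76 μT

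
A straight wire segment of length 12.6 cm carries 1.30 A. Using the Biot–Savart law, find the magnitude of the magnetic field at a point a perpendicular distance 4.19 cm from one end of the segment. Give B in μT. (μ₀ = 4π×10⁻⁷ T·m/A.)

B ≈ 2.94 μT

For a finite straight segment, B = (μ₀I/4πd)(sinθ₁ + sinθ₂), where θ₁, θ₂ are the angles from the perpendicular to each end.
The perpendicular foot is at one end, so the two end-offsets along the wire are 0 and L = 0.126 m.
sinθ₁ = 0/√(0²+0.0419²) = 0.0000; sinθ₂ = 0.126/√(0.126²+0.0419²) = 0.9489.
B = (4π×10⁻⁷ × 1.30) / (4π × 0.0419) × (0.0000 + 0.9489) = 2.94×10⁻⁶ T.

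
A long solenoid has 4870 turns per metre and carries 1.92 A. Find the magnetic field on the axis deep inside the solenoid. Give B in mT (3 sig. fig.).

B ≈ 11.8 mT

Inside a long solenoid, B = μ₀nI with n = 4870 turns/m.
B = 4π×10⁻⁷ × 4870 × 1.92 = 1.18×10⁻² T.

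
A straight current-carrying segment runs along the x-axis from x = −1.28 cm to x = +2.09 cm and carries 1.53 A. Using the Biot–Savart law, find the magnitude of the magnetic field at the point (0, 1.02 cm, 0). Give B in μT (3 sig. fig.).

B ≈ 25.2 μT

For a finite straight segment, B = (μ₀I/4πd)(sinθ₁ + sinθ₂), where θ₁, θ₂ are the angles from the perpendicular to each end.
The perpendicular distance is d = 0.0102 m; the end-offsets along the wire are a = 0.0128 m and b = 0.0209 m.
sinθ₁ = 0.0128/√(0.0128²+0.0102²) = 0.7821; sinθ₂ = 0.0209/√(0.0209²+0.0102²) = 0.8987.
B = (4π×10⁻⁷ × 1.53) / (4π × 0.0102) × (0.7821 + 0.8987) = 2.52×10⁻⁵ T.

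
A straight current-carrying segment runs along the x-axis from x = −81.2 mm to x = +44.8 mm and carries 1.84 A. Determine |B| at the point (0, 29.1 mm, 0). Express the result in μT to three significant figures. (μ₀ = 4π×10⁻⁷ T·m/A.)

For a finite straight segment, B = (μ₀I/4πd)(sinθ₁ + sinθ₂), where θ₁, θ₂ are the angles from the perpendicular to each end.
The perpendicular distance is d = 0.0291 m; the end-offsets along the wire are a = 0.0812 m and b = 0.0448 m.
sinθ₁ = 0.0812/√(0.0812²+0.0291²) = 0.9414; sinθ₂ = 0.0448/√(0.0448²+0.0291²) = 0.8386.
B = (4π×10⁻⁷ × 1.84) / (4π × 0.0291) × (0.9414 + 0.8386) = 1.13×10⁻⁵ T.

B ≈ 11.3 μT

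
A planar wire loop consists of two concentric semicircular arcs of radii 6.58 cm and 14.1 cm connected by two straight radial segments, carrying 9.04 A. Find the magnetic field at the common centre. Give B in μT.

The radial connectors point toward the centre, so dl × r̂ = 0 and they contribute nothing.
Each semicircle gives μ₀I/(4R): inner arc 4.32×10⁻⁵ T, outer arc 2.01×10⁻⁵ T.
The two arcs carry current in opposite angular senses, so their fields oppose: B = |4.32×10⁻⁵ − 2.01×10⁻⁵| = 2.30×10⁻⁵ T.

B ≈ 23.0 μT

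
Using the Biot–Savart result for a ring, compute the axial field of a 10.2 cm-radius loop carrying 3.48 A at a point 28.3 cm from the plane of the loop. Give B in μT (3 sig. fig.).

On the axis of a circular loop, B = μ₀IR² / [2(R²+z²)^(3/2)].
R² + z² = (0.102)² + (0.283)² = 0.09049 m², and (R²+z²)^(3/2) = 2.72×10⁻² m³.
B = (4π×10⁻⁷ × 3.48 × 0.0104) / (2 × 2.72×10⁻²) = 8.36×10⁻⁷ T.

B ≈ 0.836 μT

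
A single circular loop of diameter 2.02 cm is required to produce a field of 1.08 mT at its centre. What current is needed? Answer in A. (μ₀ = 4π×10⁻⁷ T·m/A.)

I ≈ 17.4 A

At the centre of a circular loop B = μ₀I/(2R), so I = 2RB/μ₀.
With R = 0.0101 m, I = 2 × 0.0101 × 1.08×10⁻³ / (4π×10⁻⁷) = 17.4 A.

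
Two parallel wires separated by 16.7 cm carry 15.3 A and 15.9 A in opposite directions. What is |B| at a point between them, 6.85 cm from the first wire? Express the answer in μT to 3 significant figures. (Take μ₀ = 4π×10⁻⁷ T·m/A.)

Each long wire gives B = μ₀I/(2πd). Distances are d₁ = 0.0685 m and d₂ = 0.0985 m.
B₁ = 4.47×10⁻⁵ T, B₂ = 3.23×10⁻⁵ T.
Between antiparallel currents both contributions point the same way, so they add. B = B₁ + B₂ = 4.47×10⁻⁵ + 3.23×10⁻⁵ = 7.70×10⁻⁵ T.

B ≈ 77.0 μT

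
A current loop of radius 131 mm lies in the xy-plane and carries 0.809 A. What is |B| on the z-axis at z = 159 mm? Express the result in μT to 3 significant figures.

B ≈ 0.998 μT

On the axis of a circular loop, B = μ₀IR² / [2(R²+z²)^(3/2)].
R² + z² = (0.131)² + (0.159)² = 0.04244 m², and (R²+z²)^(3/2) = 8.74×10⁻³ m³.
B = (4π×10⁻⁷ × 0.809 × 0.01716) / (2 × 8.74×10⁻³) = 9.98×10⁻⁷ T.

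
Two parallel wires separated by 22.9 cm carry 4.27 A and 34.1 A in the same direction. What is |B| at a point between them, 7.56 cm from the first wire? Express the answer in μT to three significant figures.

B ≈ 33.2 μT

Each long wire gives B = μ₀I/(2πd). Distances are d₁ = 0.0756 m and d₂ = 0.1534 m.
B₁ = 1.13×10⁻⁵ T, B₂ = 4.45×10⁻⁵ T.
Between parallel currents the two contributions point in opposite directions, so they subtract. B = |B₁ − B₂| = |1.13×10⁻⁵ − 4.45×10⁻⁵| = 3.32×10⁻⁵ T.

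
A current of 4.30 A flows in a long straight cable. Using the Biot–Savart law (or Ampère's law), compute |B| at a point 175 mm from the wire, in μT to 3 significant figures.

For an infinitely long straight wire, B = μ₀I/(2πd).
B = (4π×10⁻⁷ × 4.30) / (2π × 0.175) = 4.91×10⁻⁶ T.

B ≈ 4.91 μT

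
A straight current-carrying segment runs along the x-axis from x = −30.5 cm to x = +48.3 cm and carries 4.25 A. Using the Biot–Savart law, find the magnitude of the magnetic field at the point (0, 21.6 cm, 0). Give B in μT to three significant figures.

For a finite straight segment, B = (μ₀I/4πd)(sinθ₁ + sinθ₂), where θ₁, θ₂ are the angles from the perpendicular to each end.
The perpendicular distance is d = 0.216 m; the end-offsets along the wire are a = 0.305 m and b = 0.483 m.
sinθ₁ = 0.305/√(0.305²+0.216²) = 0.8161; sinθ₂ = 0.483/√(0.483²+0.216²) = 0.9129.
B = (4π×10⁻⁷ × 4.25) / (4π × 0.216) × (0.8161 + 0.9129) = 3.40×10⁻⁶ T.

B ≈ 3.40 μT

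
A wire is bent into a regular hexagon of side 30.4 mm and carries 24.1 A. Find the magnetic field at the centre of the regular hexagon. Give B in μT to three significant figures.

B ≈ 549 μT

Each side is a finite straight segment at perpendicular distance d = a/(2 tan(π/6)) = 0.02633 m from the centre, with end-angles ±π/6.
One side contributes B₁ = (μ₀I/4πd)·2 sin(π/6) = 9.15×10⁻⁵ T.
All 6 sides add in the same direction: B = 6 × 9.15×10⁻⁵ = 5.49×10⁻⁴ T.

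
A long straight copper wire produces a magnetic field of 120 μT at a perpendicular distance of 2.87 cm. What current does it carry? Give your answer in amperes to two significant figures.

I ≈ 17 A

For a long straight wire B = μ₀I/(2πd), so I = 2πdB/μ₀.
I = 2π × 0.0287 × 1.20×10⁻⁴ / (4π×10⁻⁷) = 17.2 A.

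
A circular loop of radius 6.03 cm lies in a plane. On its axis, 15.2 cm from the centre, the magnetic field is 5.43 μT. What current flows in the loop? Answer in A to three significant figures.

I ≈ 10.4 A

On the axis of a loop, B = μ₀IR²/[2(R²+z²)^(3/2)], so I = 2B(R²+z²)^(3/2)/(μ₀R²).
R² + z² = 0.003636 + 0.0231 = 0.02674 m²; raised to 3/2 gives 4.37×10⁻³ m³.
I = 2 × 5.43×10⁻⁶ × 4.37×10⁻³ / (1.26×10⁻⁶ × 0.003636) = 10.4 A.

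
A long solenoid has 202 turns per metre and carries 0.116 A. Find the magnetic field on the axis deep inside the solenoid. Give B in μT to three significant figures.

B ≈ 29.4 μT

Inside a long solenoid, B = μ₀nI with n = 202 turns/m.
B = 4π×10⁻⁷ × 202 × 0.116 = 2.94×10⁻⁵ T.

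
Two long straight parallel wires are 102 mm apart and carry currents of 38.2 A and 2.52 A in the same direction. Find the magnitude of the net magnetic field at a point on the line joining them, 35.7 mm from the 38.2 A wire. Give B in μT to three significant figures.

Each long wire gives B = μ₀I/(2πd). Distances are d₁ = 0.0357 m and d₂ = 0.0663 m.
B₁ = 2.14×10⁻⁴ T, B₂ = 7.60×10⁻⁶ T.
Between parallel currents the two contributions point in opposite directions, so they subtract. B = |B₁ − B₂| = |2.14×10⁻⁴ − 7.60×10⁻⁶| = 2.06×10⁻⁴ T.

B ≈ 206 μT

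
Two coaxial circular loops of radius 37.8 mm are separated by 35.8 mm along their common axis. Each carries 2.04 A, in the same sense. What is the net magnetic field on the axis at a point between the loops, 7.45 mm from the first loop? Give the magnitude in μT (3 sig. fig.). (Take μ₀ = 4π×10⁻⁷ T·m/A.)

Each loop contributes B = μ₀IR²/[2(R²+z²)^(3/2)] on the axis, with z measured from that loop.
Loop 1 (z = 0.00745 m): B₁ = 3.20×10⁻⁵ T. Loop 2 (z = 0.02835 m): B₂ = 1.74×10⁻⁵ T.
The fields add: B = B₁ + B₂ = 4.94×10⁻⁵ T.

B ≈ 49.4 μT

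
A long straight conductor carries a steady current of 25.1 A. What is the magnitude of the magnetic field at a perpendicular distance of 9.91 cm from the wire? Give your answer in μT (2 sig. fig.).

B ≈ 51 μT

For an infinitely long straight wire, B = μ₀I/(2πd).
B = (4π×10⁻⁷ × 25.1) / (2π × 0.0991) = 5.07×10⁻⁵ T.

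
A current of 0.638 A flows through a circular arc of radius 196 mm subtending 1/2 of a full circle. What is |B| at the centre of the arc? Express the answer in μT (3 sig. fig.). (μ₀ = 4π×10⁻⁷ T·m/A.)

The Biot–Savart field of a circular arc at its centre is B = μ₀Iφ/(4πR), with φ = 3.142 rad.
B = (4π×10⁻⁷ × 0.638 × 3.142) / (4π × 0.196) = 1.02×10⁻⁶ T.

B ≈ 1.02 μT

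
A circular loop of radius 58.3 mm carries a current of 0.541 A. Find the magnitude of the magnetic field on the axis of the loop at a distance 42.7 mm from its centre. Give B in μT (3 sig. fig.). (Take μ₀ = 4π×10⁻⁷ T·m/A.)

B ≈ 3.06 μT

On the axis of a circular loop, B = μ₀IR² / [2(R²+z²)^(3/2)].
R² + z² = (0.0583)² + (0.0427)² = 0.005222 m², and (R²+z²)^(3/2) = 3.77×10⁻⁴ m³.
B = (4π×10⁻⁷ × 0.541 × 0.003399) / (2 × 3.77×10⁻⁴) = 3.06×10⁻⁶ T.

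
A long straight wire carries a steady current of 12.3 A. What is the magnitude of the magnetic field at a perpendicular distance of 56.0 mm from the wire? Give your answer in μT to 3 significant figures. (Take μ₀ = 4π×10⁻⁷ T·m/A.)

B ≈ 43.9 μT

For an infinitely long straight wire, B = μ₀I/(2πd).
B = (4π×10⁻⁷ × 12.3) / (2π × 0.056) = 4.39×10⁻⁵ T.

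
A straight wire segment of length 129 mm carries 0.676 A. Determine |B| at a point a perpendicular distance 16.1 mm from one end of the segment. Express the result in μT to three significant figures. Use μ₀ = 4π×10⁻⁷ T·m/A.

B ≈ 4.17 μT

For a finite straight segment, B = (μ₀I/4πd)(sinθ₁ + sinθ₂), where θ₁, θ₂ are the angles from the perpendicular to each end.
The perpendicular foot is at one end, so the two end-offsets along the wire are 0 and L = 0.129 m.
sinθ₁ = 0/√(0²+0.0161²) = 0.0000; sinθ₂ = 0.129/√(0.129²+0.0161²) = 0.9923.
B = (4π×10⁻⁷ × 0.676) / (4π × 0.0161) × (0.0000 + 0.9923) = 4.17×10⁻⁶ T.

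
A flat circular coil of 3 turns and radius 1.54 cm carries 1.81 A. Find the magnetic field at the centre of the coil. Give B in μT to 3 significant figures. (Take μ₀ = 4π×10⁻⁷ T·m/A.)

B ≈ 222 μT

For an N-turn flat coil, B = Nμ₀I/(2R) with R = 0.0154 m.
B = 3 × 7.38×10⁻⁵ T = 2.22×10⁻⁴ T.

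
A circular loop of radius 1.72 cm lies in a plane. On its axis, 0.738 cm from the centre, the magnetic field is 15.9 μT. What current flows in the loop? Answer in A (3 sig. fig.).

On the axis of a loop, B = μ₀IR²/[2(R²+z²)^(3/2)], so I = 2B(R²+z²)^(3/2)/(μ₀R²).
R² + z² = 0.0002958 + 5.446×10⁻⁵ = 0.0003503 m²; raised to 3/2 gives 6.56×10⁻⁶ m³.
I = 2 × 1.59×10⁻⁵ × 6.56×10⁻⁶ / (1.26×10⁻⁶ × 0.0002958) = 0.561 A.

I ≈ 0.561 A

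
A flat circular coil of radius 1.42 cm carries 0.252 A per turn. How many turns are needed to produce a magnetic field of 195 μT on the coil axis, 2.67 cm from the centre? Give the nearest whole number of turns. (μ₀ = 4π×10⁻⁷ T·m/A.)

N = 169

For an N-turn coil, B = Nμ₀IR²/[2(R²+z²)^(3/2)]. A single turn gives B₁ = 1.15×10⁻⁶ T with R = 0.0142 m, z = 0.0267 m.
N = B/B₁ = 1.95×10⁻⁴ / 1.15×10⁻⁶ = 168.92.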